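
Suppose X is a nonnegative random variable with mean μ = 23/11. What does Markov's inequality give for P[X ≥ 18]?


μ = E[X] = 23/11, a = 18.
Markov: P[X ≥ 18] ≤ μ/a = (23/11)/18 = 23/198.
Numerically: ≈ 0.116162.
(Since a = 18 > μ = 2.090909, the bound 23/198 is < 1 and informative.)

P[X ≥ 18] ≤ 23/198 ≈ 0.116162.


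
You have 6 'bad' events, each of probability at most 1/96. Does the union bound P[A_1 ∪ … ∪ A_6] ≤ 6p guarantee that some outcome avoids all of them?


Union bound: P[∪_{i=1}^{6} A_i] ≤ Σ_i P[A_i] ≤ 6·p = 6·(1/96) = 1/16.
Numerically: 1/16 ≈ 0.062.
Is 1/16 < 1? YES.
Since P[∪ A_i] ≤ 1/16 < 1, the complement has P[∩ A_i^c] ≥ 1 − 1/16 = 15/16 > 0, so some outcome avoids every A_i.

6·p = 1/16 ≈ 0.062; existence CERTIFIED by the union bound.


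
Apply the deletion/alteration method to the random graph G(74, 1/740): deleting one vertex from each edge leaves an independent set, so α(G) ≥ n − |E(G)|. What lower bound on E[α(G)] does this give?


E[|E(G)|] = C(74, 2)·p = 2701 · (1/740) = 73/20.
E[α(G)] ≥ n − E[|E(G)|] = 74 − 73/20 = 1407/20.
Numerically: ≈ 70.3500.
(This is only a lower bound; the true E[α(G)] may be larger.)

E[α(G)] ≥ 1407/20 ≈ 70.3500.


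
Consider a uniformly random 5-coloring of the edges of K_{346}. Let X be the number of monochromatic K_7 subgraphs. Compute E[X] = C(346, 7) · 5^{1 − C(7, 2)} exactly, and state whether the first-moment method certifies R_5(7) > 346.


E[X] = C(346, 7) · 5^{1 − 21} = 110809404801480 · 5^{−20} = 110809404801480/95367431640625.
As a reduced fraction: E[X] = 22161880960296/19073486328125 ≈ 1.1619208.
Is E[X] < 1? NO.
Since E[X] ≥ 1, the first-moment bound is inconclusive at n = 346; it does NOT by itself certify R_5(7) > 346.

E[X] = 22161880960296/19073486328125 ≈ 1.1619208; E[X] ≥ 1; first-moment method inconclusive here.


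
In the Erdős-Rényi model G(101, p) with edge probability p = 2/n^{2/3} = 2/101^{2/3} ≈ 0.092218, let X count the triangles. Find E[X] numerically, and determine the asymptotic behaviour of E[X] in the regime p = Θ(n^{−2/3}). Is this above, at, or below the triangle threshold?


Number of potential triangles: C(101, 3) = 166650.
Each occurs with probability p³ ≈ (0.092218)³ ≈ 7.84236840e-04.
By linearity: E[X] = C(101, 3)·p³ ≈ 166650 · 7.84236840e-04 ≈ 130.693069.
Since α = 2/3 < 1, p = c/n^{2/3} ≫ 1/n is above the triangle threshold p ~ 1/n. Asymptotically E[X] ~ (c³/6)·n^{3(1−α)} = (2³/6)·n^{1} → ∞; triangles are abundant w.h.p.

E[X] ≈ 130.693069; in regime p = Θ(1/n^{2/3}) E[X] diverges (above the triangle threshold p ~ 1/n).


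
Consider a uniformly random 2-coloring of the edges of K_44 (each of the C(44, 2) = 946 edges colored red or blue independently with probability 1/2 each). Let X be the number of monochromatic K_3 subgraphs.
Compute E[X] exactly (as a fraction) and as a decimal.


Let X = Σ_S X_S over the C(44, 3) = 13244 subsets S of size 3, where X_S = 1 if the K_3 on S is monochromatic.
For a fixed S, the K_3 on S has C(3, 2) = 3 edges. P[all 3 edges red] = (1/2)^3, and likewise for blue, so P[monochromatic] = 2·(1/2)^3 = 2^{1 − 3} = 1/4.
By linearity: E[X] = C(44, 3) · 2^{1 − 3} = 13244 · 1/4 = 3311.
Numerically: E[X] ≈ 3311.000.

E[X] = C(44,3)·2^(1−C(3,2)) = 3311 ≈ 3311.000.


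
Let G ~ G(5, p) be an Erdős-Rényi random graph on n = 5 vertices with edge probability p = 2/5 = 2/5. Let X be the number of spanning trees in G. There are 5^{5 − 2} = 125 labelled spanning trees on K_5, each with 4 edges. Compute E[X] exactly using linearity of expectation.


K_5 has 5^{5 − 2} = 125 labelled spanning trees.
For each such spanning tree H, let X_H = 1 if all 4 edges of H are present in G. Then P[X_H = 1] = p^{4} = (2/5)^{4} = 16/625.
Summing the indicators: E[X] = Σ_H E[X_H] = 125 · p^{4} = 125 · 16/625 = 16/5.
Numerically: E[X] ≈ 3.2.

E[X] = 125 · (2/5)^{4} = 16/5 ≈ 3.2.


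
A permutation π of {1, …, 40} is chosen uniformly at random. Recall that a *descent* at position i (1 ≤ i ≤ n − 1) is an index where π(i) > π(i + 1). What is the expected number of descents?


Write X = Σ X_I over i = 1, …, 39, with X_I the indicator of one descent.
There are 39 indicators.
For each fixed i, the pair (π(i), π(i+1)) is a uniformly random ordered pair of distinct values from {1, …, 40}; by symmetry P[π(i) > π(i+1)] = 1/2.
By linearity: E[X] = 39 · (1/2) = (40 − 1) · (1/2) = 39/2 ≈ 19.500.

E[X] = 39/2 = 19.500.


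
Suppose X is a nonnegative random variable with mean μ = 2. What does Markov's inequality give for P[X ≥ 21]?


μ = E[X] = 2, a = 21.
Markov: P[X ≥ 21] ≤ μ/a = (2)/21 = 2/21.
Numerically: ≈ 0.0952.
(Since a = 21 > μ = 2.0000, the bound 2/21 is < 1 and informative.)

P[X ≥ 21] ≤ 2/21 ≈ 0.0952.


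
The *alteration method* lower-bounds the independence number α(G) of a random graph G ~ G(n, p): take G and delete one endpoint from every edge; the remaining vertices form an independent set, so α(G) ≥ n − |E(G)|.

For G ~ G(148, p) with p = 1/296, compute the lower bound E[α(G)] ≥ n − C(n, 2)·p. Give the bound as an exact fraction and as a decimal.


E[|E(G)|] = C(148, 2)·p = 10878 · (1/296) = 147/4.
E[α(G)] ≥ n − E[|E(G)|] = 148 − 147/4 = 445/4.
Numerically: ≈ 111.250000.
(This is only a lower bound; the true E[α(G)] may be larger.)

E[α(G)] ≥ 445/4 ≈ 111.250000.


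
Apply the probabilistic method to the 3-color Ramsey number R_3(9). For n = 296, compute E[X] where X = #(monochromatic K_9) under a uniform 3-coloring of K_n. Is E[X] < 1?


E[X] = C(296, 9) · 3^{1 − 36} = 42513789098994080 · 3^{−35} = 42513789098994080/50031545098999707.
As a reduced fraction: E[X] = 42513789098994080/50031545098999707 ≈ 0.8497.
Is E[X] < 1? YES.
Since E[X] < 1, there exists a 3-coloring of K_{296} with no monochromatic K_9; hence R_3(9) > 296.

E[X] = 42513789098994080/50031545098999707 ≈ 0.8497; E[X] < 1, so R_3(9) > 296.


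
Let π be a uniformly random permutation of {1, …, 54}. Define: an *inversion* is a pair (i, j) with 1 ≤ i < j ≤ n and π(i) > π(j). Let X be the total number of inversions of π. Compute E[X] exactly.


Write X = Σ X_I over the C(54, 2) = 1431 pairs i < j, with X_I the indicator of one inversion.
There are 1431 indicators.
For each fixed pair i < j, the values π(i) and π(j) are two distinct elements of {1, …, 54} in uniformly random order; by symmetry P[π(i) > π(j)] = 1/2.
By linearity: E[X] = 1431 · (1/2) = C(54, 2) · (1/2) = 1431/2 = 1431/2 ≈ 715.50000.

E[X] = 1431/2 = 715.50000.


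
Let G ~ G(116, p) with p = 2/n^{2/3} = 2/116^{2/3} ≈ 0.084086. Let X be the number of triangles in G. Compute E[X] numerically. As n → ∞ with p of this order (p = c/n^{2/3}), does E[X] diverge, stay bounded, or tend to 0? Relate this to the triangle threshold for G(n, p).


Number of potential triangles: C(116, 3) = 253460.
Each occurs with probability p³ ≈ (0.084086)³ ≈ 5.9453032e-04.
By linearity: E[X] = C(116, 3)·p³ ≈ 253460 · 5.9453032e-04 ≈ 150.68966.
Since α = 2/3 < 1, p = c/n^{2/3} ≫ 1/n is above the triangle threshold p ~ 1/n. Asymptotically E[X] ~ (c³/6)·n^{3(1−α)} = (2³/6)·n^{1} → ∞; triangles are abundant w.h.p.

E[X] ≈ 150.68966; in regime p = Θ(1/n^{2/3}) E[X] diverges (above the triangle threshold p ~ 1/n).


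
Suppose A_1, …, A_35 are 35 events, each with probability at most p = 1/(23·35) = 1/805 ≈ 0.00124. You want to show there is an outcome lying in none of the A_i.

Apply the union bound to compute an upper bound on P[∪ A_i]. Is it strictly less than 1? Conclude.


Union bound: P[∪_{i=1}^{35} A_i] ≤ Σ_i P[A_i] ≤ 35·p = 35·(1/805) = 1/23.
Numerically: 1/23 ≈ 0.04348.
Is 1/23 < 1? YES.
Since P[∪ A_i] ≤ 1/23 < 1, the complement has P[∩ A_i^c] ≥ 1 − 1/23 = 22/23 > 0, so some outcome avoids every A_i.

35·p = 1/23 ≈ 0.04348; existence CERTIFIED by the union bound.


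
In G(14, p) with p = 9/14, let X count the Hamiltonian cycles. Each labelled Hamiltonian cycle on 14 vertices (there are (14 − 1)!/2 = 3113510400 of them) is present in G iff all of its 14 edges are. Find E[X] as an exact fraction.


K_14 has (14 − 1)!/2 = 3113510400 labelled Hamiltonian cycles.
For each such Hamiltonian cycle H, let X_H = 1 if all 14 edges of H are present in G. Then P[X_H = 1] = p^{14} = (9/14)^{14} = 22876792454961/11112006825558016.
By linearity: E[X] = Σ_H E[X_H] = 3113510400 · p^{14} = 3113510400 · 22876792454961/11112006825558016 = 19873641525435994725/3100448333024.
Numerically: E[X] ≈ 6.41e+06.

E[X] = 3113510400 · (9/14)^{14} = 19873641525435994725/3100448333024 ≈ 6.41e+06.


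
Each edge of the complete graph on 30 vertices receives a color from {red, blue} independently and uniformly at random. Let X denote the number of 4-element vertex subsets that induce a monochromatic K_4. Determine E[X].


Let X = Σ_S X_S over the C(30, 4) = 27405 subsets S of size 4, where X_S = 1 if the K_4 on S is monochromatic.
For a fixed S, the K_4 on S has C(4, 2) = 6 edges. P[all 6 edges red] = (1/2)^6, and likewise for blue, so P[monochromatic] = 2·(1/2)^6 = 2^{1 − 6} = 1/32.
By linearity of expectation: E[X] = C(30, 4) · 2^{1 − 6} = 27405 · 1/32 = 27405/32.
Numerically: E[X] ≈ 856.406250.

E[X] = C(30,4)·2^(1−C(4,2)) = 27405/32 ≈ 856.406250.


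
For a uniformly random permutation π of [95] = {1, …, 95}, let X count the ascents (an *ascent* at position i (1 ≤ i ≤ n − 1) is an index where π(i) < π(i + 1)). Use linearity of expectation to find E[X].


Write X = Σ X_I over i = 1, …, 94, with X_I the indicator of one ascent.
There are 94 indicators.
For each fixed i, the pair (π(i), π(i+1)) is a uniformly random ordered pair of distinct values from {1, …, 95}; by symmetry P[π(i) < π(i+1)] = 1/2.
By linearity: E[X] = 94 · (1/2) = (95 − 1) · (1/2) = 47 ≈ 47.00000.

E[X] = 47 = 47.00000.


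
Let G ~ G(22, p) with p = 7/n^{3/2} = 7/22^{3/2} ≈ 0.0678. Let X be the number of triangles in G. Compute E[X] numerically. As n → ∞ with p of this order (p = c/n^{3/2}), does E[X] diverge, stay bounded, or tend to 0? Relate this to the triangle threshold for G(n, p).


Number of potential triangles: C(22, 3) = 1540.
Each occurs with probability p³ ≈ (0.0678)³ ≈ 3.12171e-04.
By linearity: E[X] = C(22, 3)·p³ ≈ 1540 · 3.12171e-04 ≈ 0.481.
Since α = 3/2 > 1, p = c/n^{3/2} = o(1/n) is below the triangle threshold p ~ 1/n. Asymptotically E[X] ~ (c³/6)·n^{3(1−α)} = (7³/6)·n^{-1.5} → 0, so by Markov's inequality G has no triangles w.h.p.

E[X] ≈ 0.481; in regime p = Θ(1/n^{3/2}) E[X] tends to 0 (below the triangle threshold p ~ 1/n).


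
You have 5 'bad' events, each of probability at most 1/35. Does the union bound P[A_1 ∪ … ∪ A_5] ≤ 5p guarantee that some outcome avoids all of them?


Union bound: P[∪_{i=1}^{5} A_i] ≤ Σ_i P[A_i] ≤ 5·p = 5·(1/35) = 1/7.
Numerically: 1/7 ≈ 0.1429.
Is 1/7 < 1? YES.
Since P[∪ A_i] ≤ 1/7 < 1, the complement has P[∩ A_i^c] ≥ 1 − 1/7 = 6/7 > 0, so some outcome avoids every A_i.

5·p = 1/7 ≈ 0.1429; existence CERTIFIED by the union bound.


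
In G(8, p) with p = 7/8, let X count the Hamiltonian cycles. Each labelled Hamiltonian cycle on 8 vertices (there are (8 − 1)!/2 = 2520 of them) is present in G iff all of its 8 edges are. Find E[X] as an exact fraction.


K_8 has (8 − 1)!/2 = 2520 labelled Hamiltonian cycles.
For each such Hamiltonian cycle H, let X_H = 1 if all 8 edges of H are present in G. Then P[X_H = 1] = p^{8} = (7/8)^{8} = 5764801/16777216.
By linearity: E[X] = Σ_H E[X_H] = 2520 · p^{8} = 2520 · 5764801/16777216 = 1815912315/2097152.
Numerically: E[X] ≈ 865.9.

E[X] = 2520 · (7/8)^{8} = 1815912315/2097152 ≈ 865.9.


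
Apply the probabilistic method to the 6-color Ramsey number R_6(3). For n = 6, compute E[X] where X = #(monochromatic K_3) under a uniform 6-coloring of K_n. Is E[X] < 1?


E[X] = C(6, 3) · 6^{1 − 3} = 20 · 6^{−2} = 20/36.
As a reduced fraction: E[X] = 5/9 ≈ 0.5556.
Is E[X] < 1? YES.
Since E[X] < 1, there exists a 6-coloring of K_{6} with no monochromatic K_3; hence R_6(3) > 6.

E[X] = 5/9 ≈ 0.5556; E[X] < 1, so R_6(3) > 6.


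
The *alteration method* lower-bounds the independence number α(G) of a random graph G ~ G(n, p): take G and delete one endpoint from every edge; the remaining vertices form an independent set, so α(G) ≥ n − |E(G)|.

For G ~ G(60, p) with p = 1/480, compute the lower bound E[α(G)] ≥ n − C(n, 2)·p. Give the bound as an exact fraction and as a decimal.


E[|E(G)|] = C(60, 2)·p = 1770 · (1/480) = 59/16.
E[α(G)] ≥ n − E[|E(G)|] = 60 − 59/16 = 901/16.
Numerically: ≈ 56.312500.
(This is only a lower bound; the true E[α(G)] may be larger.)

E[α(G)] ≥ 901/16 ≈ 56.312500.


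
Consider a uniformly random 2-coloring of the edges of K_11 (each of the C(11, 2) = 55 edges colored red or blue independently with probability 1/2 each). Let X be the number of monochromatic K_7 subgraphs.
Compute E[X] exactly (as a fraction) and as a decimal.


Let X = Σ_S X_S over the C(11, 7) = 330 subsets S of size 7, where X_S = 1 if the K_7 on S is monochromatic.
For a fixed S, the K_7 on S has C(7, 2) = 21 edges. P[all 21 edges red] = (1/2)^21, and likewise for blue, so P[monochromatic] = 2·(1/2)^21 = 2^{1 − 21} = 1/1048576.
By linearity: E[X] = C(11, 7) · 2^{1 − 21} = 330 · 1/1048576 = 165/524288.
Numerically: E[X] ≈ 0.000315.

E[X] = C(11,7)·2^(1−C(7,2)) = 165/524288 ≈ 0.000315.


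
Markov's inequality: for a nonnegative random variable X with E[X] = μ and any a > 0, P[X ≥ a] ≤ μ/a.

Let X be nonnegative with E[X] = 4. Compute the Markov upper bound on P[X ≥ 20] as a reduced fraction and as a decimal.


μ = E[X] = 4, a = 20.
Markov: P[X ≥ 20] ≤ μ/a = (4)/20 = 1/5.
Numerically: ≈ 0.200.
(Since a = 20 > μ = 4.000, the bound 1/5 is < 1 and informative.)

P[X ≥ 20] ≤ 1/5 ≈ 0.200.


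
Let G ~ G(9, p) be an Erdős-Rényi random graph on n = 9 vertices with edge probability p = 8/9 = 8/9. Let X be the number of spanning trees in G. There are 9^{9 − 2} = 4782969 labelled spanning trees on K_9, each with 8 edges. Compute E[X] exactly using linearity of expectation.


K_9 has 9^{9 − 2} = 4782969 labelled spanning trees.
For each such spanning tree H, let X_H = 1 if all 8 edges of H are present in G. Then P[X_H = 1] = p^{8} = (8/9)^{8} = 16777216/43046721.
By linearity of expectation: E[X] = Σ_H E[X_H] = 4782969 · p^{8} = 4782969 · 16777216/43046721 = 16777216/9.
Numerically: E[X] ≈ 1.86414e+06.

E[X] = 4782969 · (8/9)^{8} = 16777216/9 ≈ 1.86414e+06.


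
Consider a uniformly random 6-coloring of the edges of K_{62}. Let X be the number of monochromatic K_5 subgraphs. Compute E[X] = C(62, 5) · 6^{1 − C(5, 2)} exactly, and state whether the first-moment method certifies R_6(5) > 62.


E[X] = C(62, 5) · 6^{1 − 10} = 6471002 · 6^{−9} = 6471002/10077696.
As a reduced fraction: E[X] = 3235501/5038848 ≈ 0.64211.
Is E[X] < 1? YES.
Since E[X] < 1, there exists a 6-coloring of K_{62} with no monochromatic K_5; hence R_6(5) > 62.

E[X] = 3235501/5038848 ≈ 0.64211; E[X] < 1, so R_6(5) > 62.


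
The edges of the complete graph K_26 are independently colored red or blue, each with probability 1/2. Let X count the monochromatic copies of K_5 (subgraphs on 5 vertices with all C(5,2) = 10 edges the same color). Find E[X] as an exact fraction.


Let X = Σ_S X_S over the C(26, 5) = 65780 subsets S of size 5, where X_S = 1 if the K_5 on S is monochromatic.
For a fixed S, the K_5 on S has C(5, 2) = 10 edges. P[all 10 edges red] = (1/2)^10, and likewise for blue, so P[monochromatic] = 2·(1/2)^10 = 2^{1 − 10} = 1/512.
By linearity of expectation: E[X] = C(26, 5) · 2^{1 − 10} = 65780 · 1/512 = 16445/128.
Numerically: E[X] ≈ 128.47656.

E[X] = C(26,5)·2^(1−C(5,2)) = 16445/128 ≈ 128.47656.


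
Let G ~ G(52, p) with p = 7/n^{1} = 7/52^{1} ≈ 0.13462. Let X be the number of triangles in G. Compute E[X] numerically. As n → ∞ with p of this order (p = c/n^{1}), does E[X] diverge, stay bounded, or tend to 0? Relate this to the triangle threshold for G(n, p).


Number of potential triangles: C(52, 3) = 22100.
Each occurs with probability p³ ≈ (0.13462)³ ≈ 2.4394060e-03.
By linearity: E[X] = C(52, 3)·p³ ≈ 22100 · 2.4394060e-03 ≈ 53.91087.
Here α = 1, so p = 7/n is exactly at the triangle threshold p ~ 1/n. Asymptotically E[X] → c³/6 = 7³/6 = 343/6 ≈ 57.16667, a bounded constant. In this regime the triangle count is asymptotically Poisson(c³/6).

E[X] ≈ 53.91087; in regime p = Θ(1/n^{1}) E[X] stays bounded (at the triangle threshold p ~ 1/n).


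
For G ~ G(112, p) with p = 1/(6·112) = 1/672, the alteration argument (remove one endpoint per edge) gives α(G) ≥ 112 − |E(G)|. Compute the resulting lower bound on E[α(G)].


E[|E(G)|] = C(112, 2)·p = 6216 · (1/672) = 37/4.
E[α(G)] ≥ n − E[|E(G)|] = 112 − 37/4 = 411/4.
Numerically: ≈ 102.750000.
(This is only a lower bound; the true E[α(G)] may be larger.)

E[α(G)] ≥ 411/4 ≈ 102.750000.


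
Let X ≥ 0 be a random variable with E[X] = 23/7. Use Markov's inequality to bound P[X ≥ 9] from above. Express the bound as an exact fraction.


μ = E[X] = 23/7, a = 9.
Markov: P[X ≥ 9] ≤ μ/a = (23/7)/9 = 23/63.
Numerically: ≈ 0.3651.
(Since a = 9 > μ = 3.2857, the bound 23/63 is < 1 and informative.)

P[X ≥ 9] ≤ 23/63 ≈ 0.3651.


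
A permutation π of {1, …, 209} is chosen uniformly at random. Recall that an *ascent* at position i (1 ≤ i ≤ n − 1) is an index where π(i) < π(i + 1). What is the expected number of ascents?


Write X = Σ X_I over i = 1, …, 208, with X_I the indicator of one ascent.
There are 208 indicators.
For each fixed i, the pair (π(i), π(i+1)) is a uniformly random ordered pair of distinct values from {1, …, 209}; by symmetry P[π(i) < π(i+1)] = 1/2.
By linearity: E[X] = 208 · (1/2) = (209 − 1) · (1/2) = 104 ≈ 104.00000.

E[X] = 104 = 104.00000.


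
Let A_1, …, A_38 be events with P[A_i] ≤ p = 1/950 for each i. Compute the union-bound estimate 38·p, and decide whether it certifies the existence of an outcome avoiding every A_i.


Union bound: P[∪_{i=1}^{38} A_i] ≤ Σ_i P[A_i] ≤ 38·p = 38·(1/950) = 1/25.
Numerically: 1/25 ≈ 0.0400000.
Is 1/25 < 1? YES.
Since P[∪ A_i] ≤ 1/25 < 1, the complement has P[∩ A_i^c] ≥ 1 − 1/25 = 24/25 > 0, so some outcome avoids every A_i.

38·p = 1/25 ≈ 0.0400000; existence CERTIFIED by the union bound.


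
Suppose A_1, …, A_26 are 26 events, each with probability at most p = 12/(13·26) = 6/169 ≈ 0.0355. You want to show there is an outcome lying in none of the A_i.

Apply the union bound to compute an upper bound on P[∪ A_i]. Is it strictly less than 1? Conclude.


Union bound: P[∪_{i=1}^{26} A_i] ≤ Σ_i P[A_i] ≤ 26·p = 26·(6/169) = 12/13.
Numerically: 12/13 ≈ 0.9231.
Is 12/13 < 1? YES.
Since P[∪ A_i] ≤ 12/13 < 1, the complement has P[∩ A_i^c] ≥ 1 − 12/13 = 1/13 > 0, so some outcome avoids every A_i.

26·p = 12/13 ≈ 0.9231; existence CERTIFIED by the union bound.


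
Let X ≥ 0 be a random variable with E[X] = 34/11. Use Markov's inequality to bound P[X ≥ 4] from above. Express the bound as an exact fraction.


μ = E[X] = 34/11, a = 4.
Markov: P[X ≥ 4] ≤ μ/a = (34/11)/4 = 17/22.
Numerically: ≈ 0.77273.
(Since a = 4 > μ = 3.09091, the bound 17/22 is < 1 and informative.)

P[X ≥ 4] ≤ 17/22 ≈ 0.77273.


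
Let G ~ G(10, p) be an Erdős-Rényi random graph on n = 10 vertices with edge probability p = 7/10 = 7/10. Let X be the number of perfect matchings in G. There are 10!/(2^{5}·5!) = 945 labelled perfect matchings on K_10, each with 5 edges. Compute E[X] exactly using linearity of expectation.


K_10 has 10!/(2^{5}·5!) = 945 labelled perfect matchings.
For each such perfect matching H, let X_H = 1 if all 5 edges of H are present in G. Then P[X_H = 1] = p^{5} = (7/10)^{5} = 16807/100000.
Summing the indicators: E[X] = Σ_H E[X_H] = 945 · p^{5} = 945 · 16807/100000 = 3176523/20000.
Numerically: E[X] ≈ 159.

E[X] = 945 · (7/10)^{5} = 3176523/20000 ≈ 159.


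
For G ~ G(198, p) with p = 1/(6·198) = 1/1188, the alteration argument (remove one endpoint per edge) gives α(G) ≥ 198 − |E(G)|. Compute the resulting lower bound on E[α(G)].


E[|E(G)|] = C(198, 2)·p = 19503 · (1/1188) = 197/12.
E[α(G)] ≥ n − E[|E(G)|] = 198 − 197/12 = 2179/12.
Numerically: ≈ 181.5833.
(This is only a lower bound; the true E[α(G)] may be larger.)

E[α(G)] ≥ 2179/12 ≈ 181.5833.


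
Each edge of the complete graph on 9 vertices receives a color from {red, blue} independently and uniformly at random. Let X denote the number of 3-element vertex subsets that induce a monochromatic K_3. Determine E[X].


Let X = Σ_S X_S over the C(9, 3) = 84 subsets S of size 3, where X_S = 1 if the K_3 on S is monochromatic.
For a fixed S, the K_3 on S has C(3, 2) = 3 edges. P[all 3 edges red] = (1/2)^3, and likewise for blue, so P[monochromatic] = 2·(1/2)^3 = 2^{1 − 3} = 1/4.
By linearity: E[X] = C(9, 3) · 2^{1 − 3} = 84 · 1/4 = 21.
Numerically: E[X] ≈ 21.000000.

E[X] = C(9,3)·2^(1−C(3,2)) = 21 ≈ 21.000000.


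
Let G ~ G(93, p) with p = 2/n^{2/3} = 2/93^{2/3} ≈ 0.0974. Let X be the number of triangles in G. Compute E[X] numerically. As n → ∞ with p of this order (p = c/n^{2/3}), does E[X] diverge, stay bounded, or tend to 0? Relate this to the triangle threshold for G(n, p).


Number of potential triangles: C(93, 3) = 129766.
Each occurs with probability p³ ≈ (0.0974)³ ≈ 9.24962e-04.
By linearity: E[X] = C(93, 3)·p³ ≈ 129766 · 9.24962e-04 ≈ 120.029.
Since α = 2/3 < 1, p = c/n^{2/3} ≫ 1/n is above the triangle threshold p ~ 1/n. Asymptotically E[X] ~ (c³/6)·n^{3(1−α)} = (2³/6)·n^{1} → ∞; triangles are abundant w.h.p.

E[X] ≈ 120.029; in regime p = Θ(1/n^{2/3}) E[X] diverges (above the triangle threshold p ~ 1/n).


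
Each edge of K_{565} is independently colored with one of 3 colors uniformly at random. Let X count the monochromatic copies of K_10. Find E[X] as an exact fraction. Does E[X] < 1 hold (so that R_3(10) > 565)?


E[X] = C(565, 10) · 3^{1 − 45} = 843210704398024361828 · 3^{−44} = 843210704398024361828/984770902183611232881.
As a reduced fraction: E[X] = 843210704398024361828/984770902183611232881 ≈ 0.85625.
Is E[X] < 1? YES.
Since E[X] < 1, there exists a 3-coloring of K_{565} with no monochromatic K_10; hence R_3(10) > 565.

E[X] = 843210704398024361828/984770902183611232881 ≈ 0.85625; E[X] < 1, so R_3(10) > 565.


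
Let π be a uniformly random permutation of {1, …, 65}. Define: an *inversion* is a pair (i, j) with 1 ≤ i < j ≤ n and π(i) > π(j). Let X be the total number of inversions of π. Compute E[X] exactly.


Write X = Σ X_I over the C(65, 2) = 2080 pairs i < j, with X_I the indicator of one inversion.
There are 2080 indicators.
For each fixed pair i < j, the values π(i) and π(j) are two distinct elements of {1, …, 65} in uniformly random order; by symmetry P[π(i) > π(j)] = 1/2.
By linearity: E[X] = 2080 · (1/2) = C(65, 2) · (1/2) = 2080/2 = 1040 ≈ 1040.000000.

E[X] = 1040 = 1040.000000.


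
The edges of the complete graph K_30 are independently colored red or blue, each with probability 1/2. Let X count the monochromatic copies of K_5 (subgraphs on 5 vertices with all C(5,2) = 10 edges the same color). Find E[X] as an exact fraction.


Let X = Σ_S X_S over the C(30, 5) = 142506 subsets S of size 5, where X_S = 1 if the K_5 on S is monochromatic.
For a fixed S, the K_5 on S has C(5, 2) = 10 edges. P[all 10 edges red] = (1/2)^10, and likewise for blue, so P[monochromatic] = 2·(1/2)^10 = 2^{1 − 10} = 1/512.
By linearity of expectation: E[X] = C(30, 5) · 2^{1 − 10} = 142506 · 1/512 = 71253/256.
Numerically: E[X] ≈ 278.332.

E[X] = C(30,5)·2^(1−C(5,2)) = 71253/256 ≈ 278.332.


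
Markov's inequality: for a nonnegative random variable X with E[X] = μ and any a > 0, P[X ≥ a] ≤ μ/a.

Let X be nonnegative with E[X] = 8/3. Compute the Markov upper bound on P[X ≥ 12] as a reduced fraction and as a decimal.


μ = E[X] = 8/3, a = 12.
Markov: P[X ≥ 12] ≤ μ/a = (8/3)/12 = 2/9.
Numerically: ≈ 0.222.
(Since a = 12 > μ = 2.667, the bound 2/9 is < 1 and informative.)

P[X ≥ 12] ≤ 2/9 ≈ 0.222.


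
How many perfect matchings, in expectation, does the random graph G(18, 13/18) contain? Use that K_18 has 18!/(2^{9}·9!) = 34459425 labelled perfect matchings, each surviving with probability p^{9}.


K_18 has 18!/(2^{9}·9!) = 34459425 labelled perfect matchings.
For each such perfect matching H, let X_H = 1 if all 9 edges of H are present in G. Then P[X_H = 1] = p^{9} = (13/18)^{9} = 10604499373/198359290368.
By linearity of expectation: E[X] = Σ_H E[X_H] = 34459425 · p^{9} = 34459425 · 10604499373/198359290368 = 4511419145758525/2448880128.
Numerically: E[X] ≈ 1.842e+06.

E[X] = 34459425 · (13/18)^{9} = 4511419145758525/2448880128 ≈ 1.842e+06.


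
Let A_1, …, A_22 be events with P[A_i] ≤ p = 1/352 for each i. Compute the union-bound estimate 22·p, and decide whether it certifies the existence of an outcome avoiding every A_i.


Union bound: P[∪_{i=1}^{22} A_i] ≤ Σ_i P[A_i] ≤ 22·p = 22·(1/352) = 1/16.
Numerically: 1/16 ≈ 0.062500.
Is 1/16 < 1? YES.
Since P[∪ A_i] ≤ 1/16 < 1, the complement has P[∩ A_i^c] ≥ 1 − 1/16 = 15/16 > 0, so some outcome avoids every A_i.

22·p = 1/16 ≈ 0.062500; existence CERTIFIED by the union bound.


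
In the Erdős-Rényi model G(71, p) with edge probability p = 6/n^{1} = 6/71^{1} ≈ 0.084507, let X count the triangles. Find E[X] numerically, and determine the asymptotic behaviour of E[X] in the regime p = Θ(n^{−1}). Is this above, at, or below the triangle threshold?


Number of potential triangles: C(71, 3) = 57155.
Each occurs with probability p³ ≈ (0.084507)³ ≈ 6.0350199e-04.
By linearity: E[X] = C(71, 3)·p³ ≈ 57155 · 6.0350199e-04 ≈ 34.49316.
Here α = 1, so p = 6/n is exactly at the triangle threshold p ~ 1/n. Asymptotically E[X] → c³/6 = 6³/6 = 36 ≈ 36.00000, a bounded constant. In this regime the triangle count is asymptotically Poisson(c³/6).

E[X] ≈ 34.49316; in regime p = Θ(1/n^{1}) E[X] stays bounded (at the triangle threshold p ~ 1/n).


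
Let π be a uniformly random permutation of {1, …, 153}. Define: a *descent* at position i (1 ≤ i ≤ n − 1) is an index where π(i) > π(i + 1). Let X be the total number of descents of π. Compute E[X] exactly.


Write X = Σ X_I over i = 1, …, 152, with X_I the indicator of one descent.
There are 152 indicators.
For each fixed i, the pair (π(i), π(i+1)) is a uniformly random ordered pair of distinct values from {1, …, 153}; by symmetry P[π(i) > π(i+1)] = 1/2.
By linearity: E[X] = 152 · (1/2) = (153 − 1) · (1/2) = 76 ≈ 76.000000.

E[X] = 76 = 76.000000.


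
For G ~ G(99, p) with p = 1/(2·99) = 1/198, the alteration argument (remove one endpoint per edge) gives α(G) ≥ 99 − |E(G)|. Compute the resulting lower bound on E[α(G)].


E[|E(G)|] = C(99, 2)·p = 4851 · (1/198) = 49/2.
E[α(G)] ≥ n − E[|E(G)|] = 99 − 49/2 = 149/2.
Numerically: ≈ 74.500000.
(This is only a lower bound; the true E[α(G)] may be larger.)

E[α(G)] ≥ 149/2 ≈ 74.500000.


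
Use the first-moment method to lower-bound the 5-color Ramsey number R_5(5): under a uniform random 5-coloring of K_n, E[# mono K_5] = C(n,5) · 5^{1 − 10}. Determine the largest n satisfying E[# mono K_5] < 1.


We need C(n, 5) · 5^{1 − 10} < 1, i.e. C(n, 5) < 5^{10 − 1} = 1953125.
Check values of n near the boundary:
  n = 48: C(48, 5) = 1712304; 1712304 < 1953125? YES
  n = 49: C(49, 5) = 1906884; 1906884 < 1953125? YES
  n = 50: C(50, 5) = 2118760; 2118760 < 1953125? NO
  n = 51: C(51, 5) = 2349060; 2349060 < 1953125? NO
The largest n with C(n, 5) < 1953125 is n = 49 (where E[X] = 1906884/1953125 ≈ 0.9763246). Hence R_5(5) > 49, i.e. R_5(5) ≥ 50.

Largest n = 49; hence R_5(5) > 49.


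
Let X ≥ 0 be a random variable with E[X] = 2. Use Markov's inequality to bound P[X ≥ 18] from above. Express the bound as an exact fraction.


μ = E[X] = 2, a = 18.
Markov: P[X ≥ 18] ≤ μ/a = (2)/18 = 1/9.
Numerically: ≈ 0.111111.
(Since a = 18 > μ = 2.000000, the bound 1/9 is < 1 and informative.)

P[X ≥ 18] ≤ 1/9 ≈ 0.111111.


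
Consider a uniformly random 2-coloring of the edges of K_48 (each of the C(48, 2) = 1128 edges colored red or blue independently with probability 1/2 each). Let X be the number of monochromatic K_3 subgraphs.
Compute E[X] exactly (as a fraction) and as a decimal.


Let X = Σ_S X_S over the C(48, 3) = 17296 subsets S of size 3, where X_S = 1 if the K_3 on S is monochromatic.
For a fixed S, the K_3 on S has C(3, 2) = 3 edges. P[all 3 edges red] = (1/2)^3, and likewise for blue, so P[monochromatic] = 2·(1/2)^3 = 2^{1 − 3} = 1/4.
By linearity: E[X] = C(48, 3) · 2^{1 − 3} = 17296 · 1/4 = 4324.
Numerically: E[X] ≈ 4324.000000.

E[X] = C(48,3)·2^(1−C(3,2)) = 4324 ≈ 4324.000000.


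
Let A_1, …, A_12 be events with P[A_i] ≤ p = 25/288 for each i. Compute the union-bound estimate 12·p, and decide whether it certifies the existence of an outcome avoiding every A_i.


Union bound: P[∪_{i=1}^{12} A_i] ≤ Σ_i P[A_i] ≤ 12·p = 12·(25/288) = 25/24.
Numerically: 25/24 ≈ 1.04167.
Is 25/24 < 1? NO.
Since the bound 25/24 is ≥ 1, the union bound is uninformative here; it does NOT by itself certify existence.

12·p = 25/24 ≈ 1.04167; existence NOT certified by the union bound.


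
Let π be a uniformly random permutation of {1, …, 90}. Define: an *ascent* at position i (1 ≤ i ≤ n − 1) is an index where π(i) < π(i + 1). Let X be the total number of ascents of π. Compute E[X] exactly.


Write X = Σ X_I over i = 1, …, 89, with X_I the indicator of one ascent.
There are 89 indicators.
For each fixed i, the pair (π(i), π(i+1)) is a uniformly random ordered pair of distinct values from {1, …, 90}; by symmetry P[π(i) < π(i+1)] = 1/2.
By linearity: E[X] = 89 · (1/2) = (90 − 1) · (1/2) = 89/2 ≈ 44.50000.

E[X] = 89/2 = 44.50000.


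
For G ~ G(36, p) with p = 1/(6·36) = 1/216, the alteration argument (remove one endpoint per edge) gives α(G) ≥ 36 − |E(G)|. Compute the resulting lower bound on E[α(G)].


E[|E(G)|] = C(36, 2)·p = 630 · (1/216) = 35/12.
E[α(G)] ≥ n − E[|E(G)|] = 36 − 35/12 = 397/12.
Numerically: ≈ 33.083333.
(This is only a lower bound; the true E[α(G)] may be larger.)

E[α(G)] ≥ 397/12 ≈ 33.083333.


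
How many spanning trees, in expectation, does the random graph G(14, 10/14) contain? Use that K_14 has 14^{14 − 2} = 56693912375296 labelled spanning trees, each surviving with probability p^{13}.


K_14 has 14^{14 − 2} = 56693912375296 labelled spanning trees.
For each such spanning tree H, let X_H = 1 if all 13 edges of H are present in G. Then P[X_H = 1] = p^{13} = (5/7)^{13} = 1220703125/96889010407.
Summing the indicators: E[X] = Σ_H E[X_H] = 56693912375296 · p^{13} = 56693912375296 · 1220703125/96889010407 = 5000000000000/7.
Numerically: E[X] ≈ 7.1429e+11.

E[X] = 56693912375296 · (5/7)^{13} = 5000000000000/7 ≈ 7.1429e+11.


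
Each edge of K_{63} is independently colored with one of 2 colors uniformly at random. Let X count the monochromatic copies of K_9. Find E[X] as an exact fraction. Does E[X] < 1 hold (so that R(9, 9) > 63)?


E[X] = C(63, 9) · 2^{1 − 36} = 23667689815 · 2^{−35} = 23667689815/34359738368.
As a reduced fraction: E[X] = 23667689815/34359738368 ≈ 0.688820.
Is E[X] < 1? YES.
Since E[X] < 1, there exists a 2-coloring of K_{63} with no monochromatic K_9; hence R(9, 9) > 63.

E[X] = 23667689815/34359738368 ≈ 0.688820; E[X] < 1, so R(9, 9) > 63.


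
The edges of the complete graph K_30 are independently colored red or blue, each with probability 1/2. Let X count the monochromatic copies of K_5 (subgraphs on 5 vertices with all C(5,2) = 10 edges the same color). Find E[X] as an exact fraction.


Let X = Σ_S X_S over the C(30, 5) = 142506 subsets S of size 5, where X_S = 1 if the K_5 on S is monochromatic.
For a fixed S, the K_5 on S has C(5, 2) = 10 edges. P[all 10 edges red] = (1/2)^10, and likewise for blue, so P[monochromatic] = 2·(1/2)^10 = 2^{1 − 10} = 1/512.
Summing: E[X] = C(30, 5) · 2^{1 − 10} = 142506 · 1/512 = 71253/256.
Numerically: E[X] ≈ 278.33203.

E[X] = C(30,5)·2^(1−C(5,2)) = 71253/256 ≈ 278.33203.


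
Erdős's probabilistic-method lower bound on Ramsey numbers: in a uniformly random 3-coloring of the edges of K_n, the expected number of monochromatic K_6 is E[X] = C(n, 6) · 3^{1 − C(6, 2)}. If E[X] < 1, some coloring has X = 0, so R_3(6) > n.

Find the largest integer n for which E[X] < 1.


We need C(n, 6) · 3^{1 − 15} < 1, i.e. C(n, 6) < 3^{15 − 1} = 4782969.
Check values of n near the boundary:
  n = 38: C(38, 6) = 2760681; 2760681 < 4782969? YES
  n = 39: C(39, 6) = 3262623; 3262623 < 4782969? YES
  n = 40: C(40, 6) = 3838380; 3838380 < 4782969? YES
  n = 41: C(41, 6) = 4496388; 4496388 < 4782969? YES
  n = 42: C(42, 6) = 5245786; 5245786 < 4782969? NO
  n = 43: C(43, 6) = 6096454; 6096454 < 4782969? NO
The largest n with C(n, 6) < 4782969 is n = 41 (where E[X] = 1498796/1594323 ≈ 0.9400830). Hence R_3(6) > 41, i.e. R_3(6) ≥ 42.

Largest n = 41; hence R_3(6) > 41.


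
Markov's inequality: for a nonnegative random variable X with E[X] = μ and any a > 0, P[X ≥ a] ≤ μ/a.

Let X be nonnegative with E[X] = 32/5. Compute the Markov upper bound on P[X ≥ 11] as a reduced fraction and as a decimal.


μ = E[X] = 32/5, a = 11.
Markov: P[X ≥ 11] ≤ μ/a = (32/5)/11 = 32/55.
Numerically: ≈ 0.58182.
(Since a = 11 > μ = 6.40000, the bound 32/55 is < 1 and informative.)

P[X ≥ 11] ≤ 32/55 ≈ 0.58182.


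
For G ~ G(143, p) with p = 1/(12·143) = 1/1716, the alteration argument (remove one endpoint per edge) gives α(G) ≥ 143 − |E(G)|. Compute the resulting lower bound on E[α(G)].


E[|E(G)|] = C(143, 2)·p = 10153 · (1/1716) = 71/12.
E[α(G)] ≥ n − E[|E(G)|] = 143 − 71/12 = 1645/12.
Numerically: ≈ 137.083333.
(This is only a lower bound; the true E[α(G)] may be larger.)

E[α(G)] ≥ 1645/12 ≈ 137.083333.


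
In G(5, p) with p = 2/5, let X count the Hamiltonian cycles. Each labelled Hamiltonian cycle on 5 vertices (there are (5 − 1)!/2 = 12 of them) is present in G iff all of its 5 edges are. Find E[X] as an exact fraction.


K_5 has (5 − 1)!/2 = 12 labelled Hamiltonian cycles.
For each such Hamiltonian cycle H, let X_H = 1 if all 5 edges of H are present in G. Then P[X_H = 1] = p^{5} = (2/5)^{5} = 32/3125.
By linearity: E[X] = Σ_H E[X_H] = 12 · p^{5} = 12 · 32/3125 = 384/3125.
Numerically: E[X] ≈ 0.123.

E[X] = 12 · (2/5)^{5} = 384/3125 ≈ 0.123.


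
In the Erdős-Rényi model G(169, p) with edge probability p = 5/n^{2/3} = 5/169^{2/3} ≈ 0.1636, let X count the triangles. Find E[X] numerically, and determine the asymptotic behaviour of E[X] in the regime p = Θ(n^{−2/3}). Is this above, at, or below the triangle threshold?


Number of potential triangles: C(169, 3) = 790244.
Each occurs with probability p³ ≈ (0.1636)³ ≈ 4.376597e-03.
By linearity: E[X] = C(169, 3)·p³ ≈ 790244 · 4.376597e-03 ≈ 3458.5799.
Since α = 2/3 < 1, p = c/n^{2/3} ≫ 1/n is above the triangle threshold p ~ 1/n. Asymptotically E[X] ~ (c³/6)·n^{3(1−α)} = (5³/6)·n^{1} → ∞; triangles are abundant w.h.p.

E[X] ≈ 3458.5799; in regime p = Θ(1/n^{2/3}) E[X] diverges (above the triangle threshold p ~ 1/n).


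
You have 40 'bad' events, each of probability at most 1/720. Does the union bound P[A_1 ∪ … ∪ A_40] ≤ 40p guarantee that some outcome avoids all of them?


Union bound: P[∪_{i=1}^{40} A_i] ≤ Σ_i P[A_i] ≤ 40·p = 40·(1/720) = 1/18.
Numerically: 1/18 ≈ 0.05556.
Is 1/18 < 1? YES.
Since P[∪ A_i] ≤ 1/18 < 1, the complement has P[∩ A_i^c] ≥ 1 − 1/18 = 17/18 > 0, so some outcome avoids every A_i.

40·p = 1/18 ≈ 0.05556; existence CERTIFIED by the union bound.


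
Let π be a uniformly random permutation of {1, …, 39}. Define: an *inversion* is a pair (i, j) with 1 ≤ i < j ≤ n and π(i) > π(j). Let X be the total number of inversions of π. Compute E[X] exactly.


Write X = Σ X_I over the C(39, 2) = 741 pairs i < j, with X_I the indicator of one inversion.
There are 741 indicators.
For each fixed pair i < j, the values π(i) and π(j) are two distinct elements of {1, …, 39} in uniformly random order; by symmetry P[π(i) > π(j)] = 1/2.
By linearity: E[X] = 741 · (1/2) = C(39, 2) · (1/2) = 741/2 = 741/2 ≈ 370.500.

E[X] = 741/2 = 370.500.


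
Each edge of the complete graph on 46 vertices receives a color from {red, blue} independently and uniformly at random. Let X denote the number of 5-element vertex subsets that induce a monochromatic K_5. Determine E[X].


Let X = Σ_S X_S over the C(46, 5) = 1370754 subsets S of size 5, where X_S = 1 if the K_5 on S is monochromatic.
For a fixed S, the K_5 on S has C(5, 2) = 10 edges. P[all 10 edges red] = (1/2)^10, and likewise for blue, so P[monochromatic] = 2·(1/2)^10 = 2^{1 − 10} = 1/512.
By linearity of expectation: E[X] = C(46, 5) · 2^{1 − 10} = 1370754 · 1/512 = 685377/256.
Numerically: E[X] ≈ 2677.253906.

E[X] = C(46,5)·2^(1−C(5,2)) = 685377/256 ≈ 2677.253906.


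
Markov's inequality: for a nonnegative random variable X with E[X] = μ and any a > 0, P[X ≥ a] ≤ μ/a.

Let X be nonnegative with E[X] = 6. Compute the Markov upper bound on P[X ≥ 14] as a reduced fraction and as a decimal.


μ = E[X] = 6, a = 14.
Markov: P[X ≥ 14] ≤ μ/a = (6)/14 = 3/7.
Numerically: ≈ 0.42857.
(Since a = 14 > μ = 6.00000, the bound 3/7 is < 1 and informative.)

P[X ≥ 14] ≤ 3/7 ≈ 0.42857.


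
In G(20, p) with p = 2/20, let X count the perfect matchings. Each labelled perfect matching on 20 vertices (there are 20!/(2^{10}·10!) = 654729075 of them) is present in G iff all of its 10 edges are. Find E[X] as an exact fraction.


K_20 has 20!/(2^{10}·10!) = 654729075 labelled perfect matchings.
For each such perfect matching H, let X_H = 1 if all 10 edges of H are present in G. Then P[X_H = 1] = p^{10} = (1/10)^{10} = 1/10000000000.
Summing the indicators: E[X] = Σ_H E[X_H] = 654729075 · p^{10} = 654729075 · 1/10000000000 = 26189163/400000000.
Numerically: E[X] ≈ 0.065473.

E[X] = 654729075 · (1/10)^{10} = 26189163/400000000 ≈ 0.065473.


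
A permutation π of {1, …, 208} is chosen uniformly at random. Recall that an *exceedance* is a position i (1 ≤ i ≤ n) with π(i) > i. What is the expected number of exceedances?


Write X = Σ_{i=1}^{208} X_i, where X_i = 1_{π(i) > i}.
For each fixed i, π(i) is uniform over {1, …, 208} (marginal of a uniform permutation), so P[π(i) > i] = (n − i)/n. Summing: Σ_{i=1}^{208} (n − i)/n = (0 + 1 + … + 207)/208 = 208(208 − 1)/(2·208) = (208 − 1)/2.
Hence E[X] = Σ_{i=1}^{208} (208 − i)/208 = 207/2 ≈ 103.5000.

E[X] = 207/2 = 103.5000.


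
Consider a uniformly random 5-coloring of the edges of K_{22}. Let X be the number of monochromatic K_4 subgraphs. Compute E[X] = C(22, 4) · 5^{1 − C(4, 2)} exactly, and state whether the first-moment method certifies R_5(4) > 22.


E[X] = C(22, 4) · 5^{1 − 6} = 7315 · 5^{−5} = 7315/3125.
As a reduced fraction: E[X] = 1463/625 ≈ 2.340800.
Is E[X] < 1? NO.
Since E[X] ≥ 1, the first-moment bound is inconclusive at n = 22; it does NOT by itself certify R_5(4) > 22.

E[X] = 1463/625 ≈ 2.340800; E[X] ≥ 1; first-moment method inconclusive here.


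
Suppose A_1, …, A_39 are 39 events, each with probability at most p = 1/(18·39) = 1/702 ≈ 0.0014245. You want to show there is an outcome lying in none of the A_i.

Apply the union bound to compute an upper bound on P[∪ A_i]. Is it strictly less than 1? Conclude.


Union bound: P[∪_{i=1}^{39} A_i] ≤ Σ_i P[A_i] ≤ 39·p = 39·(1/702) = 1/18.
Numerically: 1/18 ≈ 0.0555556.
Is 1/18 < 1? YES.
Since P[∪ A_i] ≤ 1/18 < 1, the complement has P[∩ A_i^c] ≥ 1 − 1/18 = 17/18 > 0, so some outcome avoids every A_i.

39·p = 1/18 ≈ 0.0555556; existence CERTIFIED by the union bound.
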